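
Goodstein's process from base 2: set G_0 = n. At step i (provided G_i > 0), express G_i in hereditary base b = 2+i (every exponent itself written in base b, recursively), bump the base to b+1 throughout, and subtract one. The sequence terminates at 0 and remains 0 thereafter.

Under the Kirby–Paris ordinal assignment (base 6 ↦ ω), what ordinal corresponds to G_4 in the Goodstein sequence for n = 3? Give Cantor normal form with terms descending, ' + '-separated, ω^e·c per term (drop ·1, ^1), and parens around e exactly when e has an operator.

1

3 —HB2→ 2 + 1 —bump→ 3 + 1 = 4 —(−1)→ 3
3 —HB3→ 3 —bump→ 4 = 4 —(−1)→ 3
3 —HB4→ 3 —bump→ 3 = 3 —(−1)→ 2
2 —HB5→ 2 —bump→ 2 = 2 —(−1)→ 1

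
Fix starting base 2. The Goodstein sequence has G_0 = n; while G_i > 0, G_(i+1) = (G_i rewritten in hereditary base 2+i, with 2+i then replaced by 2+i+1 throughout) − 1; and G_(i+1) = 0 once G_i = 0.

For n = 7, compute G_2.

259

G_0=7  [base 2] 2^2 + 2 + 1  →[2↦3]→  3^3 + 3 + 1 = 31  −1 ⇒ G_1=30
G_1=30  [base 3] 3^3 + 3  →[3↦4]→  4^4 + 4 = 260  −1 ⇒ G_2=259
G_2=259  [base 4] 4^4 + 3  →[4↦5]→  5^5 + 3 = 3128  −1 ⇒ G_3=3127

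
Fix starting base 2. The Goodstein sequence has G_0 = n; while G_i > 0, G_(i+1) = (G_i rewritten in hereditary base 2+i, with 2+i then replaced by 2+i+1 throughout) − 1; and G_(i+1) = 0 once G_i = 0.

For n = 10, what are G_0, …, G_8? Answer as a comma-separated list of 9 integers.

base 2: 10 = 2^(2 + 1) + 2; at 3: 3^(3 + 1) + 3 = 84; next = 83
base 3: 83 = 3^(3 + 1) + 2; at 4: 4^(4 + 1) + 2 = 1026; next = 1025
base 4: 1025 = 4^(4 + 1) + 1; at 5: 5^(5 + 1) + 1 = 15626; next = 15625
base 5: 15625 = 5^(5 + 1); at 6: 6^(6 + 1) = 279936; next = 279935
base 6: 279935 = 5·6^6 + 5·6^5 + 5·6^4 + 5·6^3 + 5·6^2 + 5·6 + 5; at 7: 5·7^7 + 5·7^5 + 5·7^4 + 5·7^3 + 5·7^2 + 5·7 + 5 = 4215755; next = 4215754
base 7: 4215754 = 5·7^7 + 5·7^5 + 5·7^4 + 5·7^3 + 5·7^2 + 5·7 + 4; at 8: 5·8^8 + 5·8^5 + 5·8^4 + 5·8^3 + 5·8^2 + 5·8 + 4 = 84073324; next = 84073323
base 8: 84073323 = 5·8^8 + 5·8^5 + 5·8^4 + 5·8^3 + 5·8^2 + 5·8 + 3; at 9: 5·9^9 + 5·9^5 + 5·9^4 + 5·9^3 + 5·9^2 + 5·9 + 3 = 1937434593; next = 1937434592
base 9: 1937434592 = 5·9^9 + 5·9^5 + 5·9^4 + 5·9^3 + 5·9^2 + 5·9 + 2; at 10: 5·10^10 + 5·10^5 + 5·10^4 + 5·10^3 + 5·10^2 + 5·10 + 2 = 50000555552; next = 50000555551

10, 83, 1025, 15625, 279935, 4215754, 84073323, 1937434592, 50000555551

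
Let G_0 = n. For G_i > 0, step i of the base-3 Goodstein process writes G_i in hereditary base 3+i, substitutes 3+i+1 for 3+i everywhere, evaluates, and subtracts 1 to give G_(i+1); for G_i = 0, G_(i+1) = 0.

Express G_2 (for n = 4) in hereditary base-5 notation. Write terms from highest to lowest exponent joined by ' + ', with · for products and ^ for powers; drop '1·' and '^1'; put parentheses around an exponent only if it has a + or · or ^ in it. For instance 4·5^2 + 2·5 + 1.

4

G_0 = 4. HB_3(4) = 3 + 1. Bump = 5. G_1 = 4.
G_1 = 4. HB_4(4) = 4. Bump = 5. G_2 = 4.
G_2 = 4. HB_5(4) = 4. Bump = 4. G_3 = 3.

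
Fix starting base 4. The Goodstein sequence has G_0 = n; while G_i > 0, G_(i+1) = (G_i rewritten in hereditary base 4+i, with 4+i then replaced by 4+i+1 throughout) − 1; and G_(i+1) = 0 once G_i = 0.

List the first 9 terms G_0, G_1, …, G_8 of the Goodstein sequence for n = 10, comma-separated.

10, 11, 12, 13, 13, 13, 13, 13, 13

G_0 = 10. HB_4(10) = 2·4 + 2. Bump = 12. G_1 = 11.
G_1 = 11. HB_5(11) = 2·5 + 1. Bump = 13. G_2 = 12.
G_2 = 12. HB_6(12) = 2·6. Bump = 14. G_3 = 13.
G_3 = 13. HB_7(13) = 7 + 6. Bump = 14. G_4 = 13.
G_4 = 13. HB_8(13) = 8 + 5. Bump = 14. G_5 = 13.
G_5 = 13. HB_9(13) = 9 + 4. Bump = 14. G_6 = 13.
G_6 = 13. HB_10(13) = 10 + 3. Bump = 14. G_7 = 13.
G_7 = 13. HB_11(13) = 11 + 2. Bump = 14. G_8 = 13.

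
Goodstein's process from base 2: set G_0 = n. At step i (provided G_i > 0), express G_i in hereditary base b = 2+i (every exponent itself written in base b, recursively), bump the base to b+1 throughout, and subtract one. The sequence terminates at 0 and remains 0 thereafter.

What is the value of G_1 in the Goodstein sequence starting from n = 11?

84

base 2: 11 = 2^(2 + 1) + 2 + 1; at 3: 3^(3 + 1) + 3 + 1 = 85; next = 84
base 3: 84 = 3^(3 + 1) + 3; at 4: 4^(4 + 1) + 4 = 1028; next = 1027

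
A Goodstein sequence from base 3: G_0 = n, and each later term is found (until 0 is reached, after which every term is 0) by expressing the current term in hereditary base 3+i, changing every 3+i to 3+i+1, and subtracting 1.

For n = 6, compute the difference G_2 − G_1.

0

step 0: 6 = 2·3; sub 4 for 3: 2·4; = 8; G_1 = 8−1 = 7
step 1: 7 = 4 + 3; sub 5 for 4: 5 + 3; = 8; G_2 = 8−1 = 7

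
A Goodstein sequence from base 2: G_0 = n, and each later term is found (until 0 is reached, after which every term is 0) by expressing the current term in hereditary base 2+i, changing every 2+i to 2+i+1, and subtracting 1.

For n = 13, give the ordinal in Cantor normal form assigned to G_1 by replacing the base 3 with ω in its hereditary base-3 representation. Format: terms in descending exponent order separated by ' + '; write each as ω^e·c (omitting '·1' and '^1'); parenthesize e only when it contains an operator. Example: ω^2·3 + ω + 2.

13 —HB2→ 2^(2 + 1) + 2^2 + 1 —bump→ 3^(3 + 1) + 3^3 + 1 = 109 —(−1)→ 108
108 —HB3→ 3^(3 + 1) + 3^3 —bump→ 4^(4 + 1) + 4^4 = 1280 —(−1)→ 1279

ω^(ω + 1) + ω^ω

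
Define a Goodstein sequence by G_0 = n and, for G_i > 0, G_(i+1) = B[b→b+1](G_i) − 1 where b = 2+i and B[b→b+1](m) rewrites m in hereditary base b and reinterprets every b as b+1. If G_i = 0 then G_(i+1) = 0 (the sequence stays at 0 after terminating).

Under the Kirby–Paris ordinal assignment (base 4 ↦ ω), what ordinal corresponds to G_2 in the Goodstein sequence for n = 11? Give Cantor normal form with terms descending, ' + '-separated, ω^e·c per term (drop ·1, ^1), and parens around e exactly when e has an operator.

i=0: 11 = 2^(2 + 1) + 2 + 1 (b=2); 2→3: 3^(3 + 1) + 3 + 1 = 85; 85−1 = 84
i=1: 84 = 3^(3 + 1) + 3 (b=3); 3→4: 4^(4 + 1) + 4 = 1028; 1028−1 = 1027
i=2: 1027 = 4^(4 + 1) + 3 (b=4); 4→5: 5^(5 + 1) + 3 = 15628; 15628−1 = 15627

ω^(ω + 1) + 3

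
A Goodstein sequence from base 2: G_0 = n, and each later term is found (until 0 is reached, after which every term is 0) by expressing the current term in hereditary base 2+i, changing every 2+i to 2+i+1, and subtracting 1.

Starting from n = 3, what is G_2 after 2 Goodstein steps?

step 0: 3 = 2 + 1; sub 3 for 2: 3 + 1; = 4; G_1 = 4−1 = 3
step 1: 3 = 3; sub 4 for 3: 4; = 4; G_2 = 4−1 = 3
step 2: 3 = 3; sub 5 for 4: 3; = 3; G_3 = 3−1 = 2

3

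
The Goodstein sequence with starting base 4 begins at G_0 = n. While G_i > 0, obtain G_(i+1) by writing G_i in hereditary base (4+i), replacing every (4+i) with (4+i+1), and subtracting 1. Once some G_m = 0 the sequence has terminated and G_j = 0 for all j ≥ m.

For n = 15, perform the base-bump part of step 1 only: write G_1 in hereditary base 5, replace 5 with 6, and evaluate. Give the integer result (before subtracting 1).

20

[0] 15 ≡ 3·4 + 3 (base 4). Lift 5: 18. −1: 17.
[1] 17 ≡ 3·5 + 2 (base 5). Lift 6: 20. −1: 19.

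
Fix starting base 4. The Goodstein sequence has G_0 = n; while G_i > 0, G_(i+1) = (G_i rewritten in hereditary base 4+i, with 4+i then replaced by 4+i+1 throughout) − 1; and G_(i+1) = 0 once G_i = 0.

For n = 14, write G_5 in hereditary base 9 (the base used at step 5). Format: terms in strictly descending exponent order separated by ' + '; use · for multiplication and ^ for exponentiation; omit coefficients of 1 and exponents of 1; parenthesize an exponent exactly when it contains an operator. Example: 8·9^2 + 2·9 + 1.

step 0: 14 = 3·4 + 2; sub 5 for 4: 3·5 + 2; = 17; G_1 = 17−1 = 16
step 1: 16 = 3·5 + 1; sub 6 for 5: 3·6 + 1; = 19; G_2 = 19−1 = 18
step 2: 18 = 3·6; sub 7 for 6: 3·7; = 21; G_3 = 21−1 = 20
step 3: 20 = 2·7 + 6; sub 8 for 7: 2·8 + 6; = 22; G_4 = 22−1 = 21
step 4: 21 = 2·8 + 5; sub 9 for 8: 2·9 + 5; = 23; G_5 = 23−1 = 22

2·9 + 4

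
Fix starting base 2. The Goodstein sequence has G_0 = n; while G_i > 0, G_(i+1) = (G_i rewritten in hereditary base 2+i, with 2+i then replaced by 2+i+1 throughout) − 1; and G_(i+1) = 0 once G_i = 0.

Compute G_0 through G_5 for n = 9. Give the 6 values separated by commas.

i=0: 9 = 2^(2 + 1) + 1 (b=2); 2→3: 3^(3 + 1) + 1 = 82; 82−1 = 81
i=1: 81 = 3^(3 + 1) (b=3); 3→4: 4^(4 + 1) = 1024; 1024−1 = 1023
i=2: 1023 = 3·4^4 + 3·4^3 + 3·4^2 + 3·4 + 3 (b=4); 4→5: 3·5^5 + 3·5^3 + 3·5^2 + 3·5 + 3 = 9843; 9843−1 = 9842
i=3: 9842 = 3·5^5 + 3·5^3 + 3·5^2 + 3·5 + 2 (b=5); 5→6: 3·6^6 + 3·6^3 + 3·6^2 + 3·6 + 2 = 140744; 140744−1 = 140743
i=4: 140743 = 3·6^6 + 3·6^3 + 3·6^2 + 3·6 + 1 (b=6); 6→7: 3·7^7 + 3·7^3 + 3·7^2 + 3·7 + 1 = 2471827; 2471827−1 = 2471826

9, 81, 1023, 9842, 140743, 2471826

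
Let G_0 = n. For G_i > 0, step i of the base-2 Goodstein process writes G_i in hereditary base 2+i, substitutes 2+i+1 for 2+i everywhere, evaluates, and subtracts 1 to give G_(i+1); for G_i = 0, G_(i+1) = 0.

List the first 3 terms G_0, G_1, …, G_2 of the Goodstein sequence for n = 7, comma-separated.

7 —HB2→ 2^2 + 2 + 1 —bump→ 3^3 + 3 + 1 = 31 —(−1)→ 30
30 —HB3→ 3^3 + 3 —bump→ 4^4 + 4 = 260 —(−1)→ 259

7, 30, 259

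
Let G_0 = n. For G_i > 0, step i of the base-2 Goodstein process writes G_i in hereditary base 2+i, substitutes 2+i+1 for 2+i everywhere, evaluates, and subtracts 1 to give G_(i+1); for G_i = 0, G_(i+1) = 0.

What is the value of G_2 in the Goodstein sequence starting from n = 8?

[0] 8 ≡ 2^(2 + 1) (base 2). Lift 3: 81. −1: 80.
[1] 80 ≡ 2·3^3 + 2·3^2 + 2·3 + 2 (base 3). Lift 4: 554. −1: 553.
[2] 553 ≡ 2·4^4 + 2·4^2 + 2·4 + 1 (base 4). Lift 5: 6311. −1: 6310.

553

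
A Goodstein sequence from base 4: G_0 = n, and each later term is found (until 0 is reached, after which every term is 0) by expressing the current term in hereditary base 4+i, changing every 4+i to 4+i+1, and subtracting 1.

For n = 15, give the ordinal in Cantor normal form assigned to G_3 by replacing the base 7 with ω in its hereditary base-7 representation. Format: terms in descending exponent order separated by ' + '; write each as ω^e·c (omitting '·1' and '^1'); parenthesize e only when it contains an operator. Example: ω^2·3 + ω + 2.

ω·3

step 0: 15 = 3·4 + 3; sub 5 for 4: 3·5 + 3; = 18; G_1 = 18−1 = 17
step 1: 17 = 3·5 + 2; sub 6 for 5: 3·6 + 2; = 20; G_2 = 20−1 = 19
step 2: 19 = 3·6 + 1; sub 7 for 6: 3·7 + 1; = 22; G_3 = 22−1 = 21
step 3: 21 = 3·7; sub 8 for 7: 3·8; = 24; G_4 = 24−1 = 23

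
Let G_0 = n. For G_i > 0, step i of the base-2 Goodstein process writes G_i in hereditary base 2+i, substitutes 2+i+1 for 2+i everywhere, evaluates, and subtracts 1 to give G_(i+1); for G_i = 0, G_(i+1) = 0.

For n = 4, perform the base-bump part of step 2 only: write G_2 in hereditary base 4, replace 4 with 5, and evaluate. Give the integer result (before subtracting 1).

61

[0] 4 ≡ 2^2 (base 2). Lift 3: 27. −1: 26.
[1] 26 ≡ 2·3^2 + 2·3 + 2 (base 3). Lift 4: 42. −1: 41.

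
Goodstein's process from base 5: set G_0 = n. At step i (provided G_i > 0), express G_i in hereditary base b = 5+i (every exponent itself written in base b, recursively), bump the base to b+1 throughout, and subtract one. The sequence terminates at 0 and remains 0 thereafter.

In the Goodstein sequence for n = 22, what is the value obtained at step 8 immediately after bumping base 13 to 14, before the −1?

G_0 = 22. HB_5(22) = 4·5 + 2. Bump = 26. G_1 = 25.
G_1 = 25. HB_6(25) = 4·6 + 1. Bump = 29. G_2 = 28.
G_2 = 28. HB_7(28) = 4·7. Bump = 32. G_3 = 31.
G_3 = 31. HB_8(31) = 3·8 + 7. Bump = 34. G_4 = 33.
G_4 = 33. HB_9(33) = 3·9 + 6. Bump = 36. G_5 = 35.
G_5 = 35. HB_10(35) = 3·10 + 5. Bump = 38. G_6 = 37.
G_6 = 37. HB_11(37) = 3·11 + 4. Bump = 40. G_7 = 39.
G_7 = 39. HB_12(39) = 3·12 + 3. Bump = 42. G_8 = 41.

44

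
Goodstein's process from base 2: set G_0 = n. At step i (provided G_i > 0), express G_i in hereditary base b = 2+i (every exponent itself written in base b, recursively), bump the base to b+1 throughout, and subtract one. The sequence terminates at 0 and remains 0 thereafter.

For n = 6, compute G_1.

[0] 6 ≡ 2^2 + 2 (base 2). Lift 3: 30. −1: 29.
[1] 29 ≡ 3^3 + 2 (base 3). Lift 4: 258. −1: 257.

29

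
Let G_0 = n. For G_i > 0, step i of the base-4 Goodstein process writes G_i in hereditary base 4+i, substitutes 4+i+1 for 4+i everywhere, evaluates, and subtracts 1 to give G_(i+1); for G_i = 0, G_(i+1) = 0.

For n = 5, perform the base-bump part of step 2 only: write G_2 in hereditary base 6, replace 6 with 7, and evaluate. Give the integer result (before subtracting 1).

5

i=0: 5 = 4 + 1 (b=4); 4→5: 5 + 1 = 6; 6−1 = 5
i=1: 5 = 5 (b=5); 5→6: 6 = 6; 6−1 = 5
i=2: 5 = 5 (b=6); 6→7: 5 = 5; 5−1 = 4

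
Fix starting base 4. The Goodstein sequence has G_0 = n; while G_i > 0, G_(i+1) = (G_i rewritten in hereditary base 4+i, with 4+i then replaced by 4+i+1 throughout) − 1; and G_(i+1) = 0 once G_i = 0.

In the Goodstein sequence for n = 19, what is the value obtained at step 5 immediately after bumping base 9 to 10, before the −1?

G_0=19  [base 4] 4^2 + 3  →[4↦5]→  5^2 + 3 = 28  −1 ⇒ G_1=27
G_1=27  [base 5] 5^2 + 2  →[5↦6]→  6^2 + 2 = 38  −1 ⇒ G_2=37
G_2=37  [base 6] 6^2 + 1  →[6↦7]→  7^2 + 1 = 50  −1 ⇒ G_3=49
G_3=49  [base 7] 7^2  →[7↦8]→  8^2 = 64  −1 ⇒ G_4=63
G_4=63  [base 8] 7·8 + 7  →[8↦9]→  7·9 + 7 = 70  −1 ⇒ G_5=69
G_5=69  [base 9] 7·9 + 6  →[9↦10]→  7·10 + 6 = 76  −1 ⇒ G_6=75

76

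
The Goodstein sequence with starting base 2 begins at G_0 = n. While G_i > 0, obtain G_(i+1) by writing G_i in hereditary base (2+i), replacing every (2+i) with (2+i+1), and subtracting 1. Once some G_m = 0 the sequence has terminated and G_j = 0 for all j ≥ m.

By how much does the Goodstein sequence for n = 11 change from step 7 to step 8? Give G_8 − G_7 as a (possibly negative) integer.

step 0: 11 = 2^(2 + 1) + 2 + 1; sub 3 for 2: 3^(3 + 1) + 3 + 1; = 85; G_1 = 85−1 = 84
step 1: 84 = 3^(3 + 1) + 3; sub 4 for 3: 4^(4 + 1) + 4; = 1028; G_2 = 1028−1 = 1027
step 2: 1027 = 4^(4 + 1) + 3; sub 5 for 4: 5^(5 + 1) + 3; = 15628; G_3 = 15628−1 = 15627
step 3: 15627 = 5^(5 + 1) + 2; sub 6 for 5: 6^(6 + 1) + 2; = 279938; G_4 = 279938−1 = 279937
step 4: 279937 = 6^(6 + 1) + 1; sub 7 for 6: 7^(7 + 1) + 1; = 5764802; G_5 = 5764802−1 = 5764801
step 5: 5764801 = 7^(7 + 1); sub 8 for 7: 8^(8 + 1); = 134217728; G_6 = 134217728−1 = 134217727
step 6: 134217727 = 7·8^8 + 7·8^7 + 7·8^6 + 7·8^5 + 7·8^4 + 7·8^3 + 7·8^2 + 7·8 + 7; sub 9 for 8: 7·9^9 + 7·9^7 + 7·9^6 + 7·9^5 + 7·9^4 + 7·9^3 + 7·9^2 + 7·9 + 7; = 2749609303; G_7 = 2749609303−1 = 2749609302
step 7: 2749609302 = 7·9^9 + 7·9^7 + 7·9^6 + 7·9^5 + 7·9^4 + 7·9^3 + 7·9^2 + 7·9 + 6; sub 10 for 9: 7·10^10 + 7·10^7 + 7·10^6 + 7·10^5 + 7·10^4 + 7·10^3 + 7·10^2 + 7·10 + 6; = 70077777776; G_8 = 70077777776−1 = 70077777775

67328168473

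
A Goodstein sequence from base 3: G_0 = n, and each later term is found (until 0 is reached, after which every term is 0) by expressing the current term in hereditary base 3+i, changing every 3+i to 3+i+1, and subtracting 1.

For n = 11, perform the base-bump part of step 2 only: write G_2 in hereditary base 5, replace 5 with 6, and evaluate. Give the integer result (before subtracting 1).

36

11 —HB3→ 3^2 + 2 —bump→ 4^2 + 2 = 18 —(−1)→ 17
17 —HB4→ 4^2 + 1 —bump→ 5^2 + 1 = 26 —(−1)→ 25
25 —HB5→ 5^2 —bump→ 6^2 = 36 —(−1)→ 35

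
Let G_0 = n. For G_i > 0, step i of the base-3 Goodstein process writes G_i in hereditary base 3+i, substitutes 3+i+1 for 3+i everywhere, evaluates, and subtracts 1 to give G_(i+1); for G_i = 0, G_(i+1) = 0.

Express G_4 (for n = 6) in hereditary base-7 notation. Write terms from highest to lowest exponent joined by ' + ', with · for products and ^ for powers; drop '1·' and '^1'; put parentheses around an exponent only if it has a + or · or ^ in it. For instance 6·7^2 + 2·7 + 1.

7

6 —HB3→ 2·3 —bump→ 2·4 = 8 —(−1)→ 7
7 —HB4→ 4 + 3 —bump→ 5 + 3 = 8 —(−1)→ 7
7 —HB5→ 5 + 2 —bump→ 6 + 2 = 8 —(−1)→ 7
7 —HB6→ 6 + 1 —bump→ 7 + 1 = 8 —(−1)→ 7
7 —HB7→ 7 —bump→ 8 = 8 —(−1)→ 7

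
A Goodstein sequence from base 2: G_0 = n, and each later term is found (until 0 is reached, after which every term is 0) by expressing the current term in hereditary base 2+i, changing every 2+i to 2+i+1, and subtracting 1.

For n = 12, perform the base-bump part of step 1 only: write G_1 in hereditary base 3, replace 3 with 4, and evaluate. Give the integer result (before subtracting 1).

12 —HB2→ 2^(2 + 1) + 2^2 —bump→ 3^(3 + 1) + 3^3 = 108 —(−1)→ 107
107 —HB3→ 3^(3 + 1) + 2·3^2 + 2·3 + 2 —bump→ 4^(4 + 1) + 2·4^2 + 2·4 + 2 = 1066 —(−1)→ 1065

1066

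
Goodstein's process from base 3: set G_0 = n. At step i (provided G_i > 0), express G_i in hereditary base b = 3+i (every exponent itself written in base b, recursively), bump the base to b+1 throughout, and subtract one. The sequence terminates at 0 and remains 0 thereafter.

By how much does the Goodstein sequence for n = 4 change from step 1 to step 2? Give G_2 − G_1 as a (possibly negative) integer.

0

[0] 4 ≡ 3 + 1 (base 3). Lift 4: 5. −1: 4.
[1] 4 ≡ 4 (base 4). Lift 5: 5. −1: 4.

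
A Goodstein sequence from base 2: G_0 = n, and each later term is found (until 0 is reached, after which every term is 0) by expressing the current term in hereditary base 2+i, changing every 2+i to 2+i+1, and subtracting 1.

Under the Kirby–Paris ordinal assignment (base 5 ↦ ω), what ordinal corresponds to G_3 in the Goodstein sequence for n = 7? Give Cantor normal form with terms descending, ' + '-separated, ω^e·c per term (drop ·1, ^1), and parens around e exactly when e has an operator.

ω^ω + 2

i=0: 7 = 2^2 + 2 + 1 (b=2); 2→3: 3^3 + 3 + 1 = 31; 31−1 = 30
i=1: 30 = 3^3 + 3 (b=3); 3→4: 4^4 + 4 = 260; 260−1 = 259
i=2: 259 = 4^4 + 3 (b=4); 4→5: 5^5 + 3 = 3128; 3128−1 = 3127
i=3: 3127 = 5^5 + 2 (b=5); 5→6: 6^6 + 2 = 46658; 46658−1 = 46657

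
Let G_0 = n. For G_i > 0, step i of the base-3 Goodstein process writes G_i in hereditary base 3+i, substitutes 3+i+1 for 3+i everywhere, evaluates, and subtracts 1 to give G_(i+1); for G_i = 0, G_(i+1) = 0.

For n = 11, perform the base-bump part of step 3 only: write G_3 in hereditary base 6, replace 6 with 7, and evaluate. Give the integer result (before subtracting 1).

40

step 0: 11 = 3^2 + 2; sub 4 for 3: 4^2 + 2; = 18; G_1 = 18−1 = 17
step 1: 17 = 4^2 + 1; sub 5 for 4: 5^2 + 1; = 26; G_2 = 26−1 = 25
step 2: 25 = 5^2; sub 6 for 5: 6^2; = 36; G_3 = 36−1 = 35
step 3: 35 = 5·6 + 5; sub 7 for 6: 5·7 + 5; = 40; G_4 = 40−1 = 39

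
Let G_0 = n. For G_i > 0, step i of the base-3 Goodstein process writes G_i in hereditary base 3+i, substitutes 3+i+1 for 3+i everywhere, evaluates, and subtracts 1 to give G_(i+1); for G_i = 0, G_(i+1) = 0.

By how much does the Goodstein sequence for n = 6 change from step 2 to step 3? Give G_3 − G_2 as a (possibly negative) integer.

[0] 6 ≡ 2·3 (base 3). Lift 4: 8. −1: 7.
[1] 7 ≡ 4 + 3 (base 4). Lift 5: 8. −1: 7.
[2] 7 ≡ 5 + 2 (base 5). Lift 6: 8. −1: 7.

0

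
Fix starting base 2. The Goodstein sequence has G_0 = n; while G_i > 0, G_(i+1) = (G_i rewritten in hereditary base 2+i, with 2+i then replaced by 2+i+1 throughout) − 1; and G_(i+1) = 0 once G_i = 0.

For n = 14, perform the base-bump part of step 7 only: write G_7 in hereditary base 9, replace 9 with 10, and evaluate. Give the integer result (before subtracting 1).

100000555552

14 —HB2→ 2^(2 + 1) + 2^2 + 2 —bump→ 3^(3 + 1) + 3^3 + 3 = 111 —(−1)→ 110
110 —HB3→ 3^(3 + 1) + 3^3 + 2 —bump→ 4^(4 + 1) + 4^4 + 2 = 1282 —(−1)→ 1281
1281 —HB4→ 4^(4 + 1) + 4^4 + 1 —bump→ 5^(5 + 1) + 5^5 + 1 = 18751 —(−1)→ 18750
18750 —HB5→ 5^(5 + 1) + 5^5 —bump→ 6^(6 + 1) + 6^6 = 326592 —(−1)→ 326591
326591 —HB6→ 6^(6 + 1) + 5·6^5 + 5·6^4 + 5·6^3 + 5·6^2 + 5·6 + 5 —bump→ 7^(7 + 1) + 5·7^5 + 5·7^4 + 5·7^3 + 5·7^2 + 5·7 + 5 = 5862841 —(−1)→ 5862840
5862840 —HB7→ 7^(7 + 1) + 5·7^5 + 5·7^4 + 5·7^3 + 5·7^2 + 5·7 + 4 —bump→ 8^(8 + 1) + 5·8^5 + 5·8^4 + 5·8^3 + 5·8^2 + 5·8 + 4 = 134404972 —(−1)→ 134404971
134404971 —HB8→ 8^(8 + 1) + 5·8^5 + 5·8^4 + 5·8^3 + 5·8^2 + 5·8 + 3 —bump→ 9^(9 + 1) + 5·9^5 + 5·9^4 + 5·9^3 + 5·9^2 + 5·9 + 3 = 3487116549 —(−1)→ 3487116548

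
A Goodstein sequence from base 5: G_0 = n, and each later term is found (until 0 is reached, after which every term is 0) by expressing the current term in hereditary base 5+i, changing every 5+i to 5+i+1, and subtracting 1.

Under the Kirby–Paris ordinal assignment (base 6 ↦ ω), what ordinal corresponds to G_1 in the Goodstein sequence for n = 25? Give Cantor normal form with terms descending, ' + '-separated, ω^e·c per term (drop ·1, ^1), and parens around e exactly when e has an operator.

ω·5 + 5

(0) 25|_5 = 5^2 ↦ 6^2|_6 = 36 ⇒ 35
(1) 35|_6 = 5·6 + 5 ↦ 5·7 + 5|_7 = 40 ⇒ 39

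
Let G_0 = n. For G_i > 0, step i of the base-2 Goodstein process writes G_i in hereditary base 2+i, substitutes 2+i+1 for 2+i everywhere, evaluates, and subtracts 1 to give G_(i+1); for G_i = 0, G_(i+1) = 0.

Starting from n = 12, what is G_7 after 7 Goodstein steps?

12 —HB2→ 2^(2 + 1) + 2^2 —bump→ 3^(3 + 1) + 3^3 = 108 —(−1)→ 107
107 —HB3→ 3^(3 + 1) + 2·3^2 + 2·3 + 2 —bump→ 4^(4 + 1) + 2·4^2 + 2·4 + 2 = 1066 —(−1)→ 1065
1065 —HB4→ 4^(4 + 1) + 2·4^2 + 2·4 + 1 —bump→ 5^(5 + 1) + 2·5^2 + 2·5 + 1 = 15686 —(−1)→ 15685
15685 —HB5→ 5^(5 + 1) + 2·5^2 + 2·5 —bump→ 6^(6 + 1) + 2·6^2 + 2·6 = 280020 —(−1)→ 280019
280019 —HB6→ 6^(6 + 1) + 2·6^2 + 6 + 5 —bump→ 7^(7 + 1) + 2·7^2 + 7 + 5 = 5764911 —(−1)→ 5764910
5764910 —HB7→ 7^(7 + 1) + 2·7^2 + 7 + 4 —bump→ 8^(8 + 1) + 2·8^2 + 8 + 4 = 134217868 —(−1)→ 134217867
134217867 —HB8→ 8^(8 + 1) + 2·8^2 + 8 + 3 —bump→ 9^(9 + 1) + 2·9^2 + 9 + 3 = 3486784575 —(−1)→ 3486784574
3486784574 —HB9→ 9^(9 + 1) + 2·9^2 + 9 + 2 —bump→ 10^(10 + 1) + 2·10^2 + 10 + 2 = 100000000212 —(−1)→ 100000000211

3486784574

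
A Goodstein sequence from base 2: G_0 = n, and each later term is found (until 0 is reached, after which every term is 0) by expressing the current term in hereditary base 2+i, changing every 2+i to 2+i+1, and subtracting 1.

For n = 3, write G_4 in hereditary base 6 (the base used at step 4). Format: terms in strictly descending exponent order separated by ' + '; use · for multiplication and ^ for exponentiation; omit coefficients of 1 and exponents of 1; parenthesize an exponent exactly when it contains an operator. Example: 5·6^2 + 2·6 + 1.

1

(0) 3|_2 = 2 + 1 ↦ 3 + 1|_3 = 4 ⇒ 3
(1) 3|_3 = 3 ↦ 4|_4 = 4 ⇒ 3
(2) 3|_4 = 3 ↦ 3|_5 = 3 ⇒ 2
(3) 2|_5 = 2 ↦ 2|_6 = 2 ⇒ 1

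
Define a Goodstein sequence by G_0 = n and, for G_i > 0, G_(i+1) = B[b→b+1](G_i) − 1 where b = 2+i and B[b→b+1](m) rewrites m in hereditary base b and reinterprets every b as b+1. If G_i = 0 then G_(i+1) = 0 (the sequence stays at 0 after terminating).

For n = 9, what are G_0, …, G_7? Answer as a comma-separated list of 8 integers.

9, 81, 1023, 9842, 140743, 2471826, 50333399, 1162263921

step 0: 9 = 2^(2 + 1) + 1; sub 3 for 2: 3^(3 + 1) + 1; = 82; G_1 = 82−1 = 81
step 1: 81 = 3^(3 + 1); sub 4 for 3: 4^(4 + 1); = 1024; G_2 = 1024−1 = 1023
step 2: 1023 = 3·4^4 + 3·4^3 + 3·4^2 + 3·4 + 3; sub 5 for 4: 3·5^5 + 3·5^3 + 3·5^2 + 3·5 + 3; = 9843; G_3 = 9843−1 = 9842
step 3: 9842 = 3·5^5 + 3·5^3 + 3·5^2 + 3·5 + 2; sub 6 for 5: 3·6^6 + 3·6^3 + 3·6^2 + 3·6 + 2; = 140744; G_4 = 140744−1 = 140743
step 4: 140743 = 3·6^6 + 3·6^3 + 3·6^2 + 3·6 + 1; sub 7 for 6: 3·7^7 + 3·7^3 + 3·7^2 + 3·7 + 1; = 2471827; G_5 = 2471827−1 = 2471826
step 5: 2471826 = 3·7^7 + 3·7^3 + 3·7^2 + 3·7; sub 8 for 7: 3·8^8 + 3·8^3 + 3·8^2 + 3·8; = 50333400; G_6 = 50333400−1 = 50333399
step 6: 50333399 = 3·8^8 + 3·8^3 + 3·8^2 + 2·8 + 7; sub 9 for 8: 3·9^9 + 3·9^3 + 3·9^2 + 2·9 + 7; = 1162263922; G_7 = 1162263922−1 = 1162263921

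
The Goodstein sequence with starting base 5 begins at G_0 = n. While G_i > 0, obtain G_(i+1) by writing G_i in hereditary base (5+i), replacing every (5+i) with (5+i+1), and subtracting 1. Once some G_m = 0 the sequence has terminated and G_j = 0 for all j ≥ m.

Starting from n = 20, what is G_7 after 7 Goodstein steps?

35

step 0: 20 = 4·5; sub 6 for 5: 4·6; = 24; G_1 = 24−1 = 23
step 1: 23 = 3·6 + 5; sub 7 for 6: 3·7 + 5; = 26; G_2 = 26−1 = 25
step 2: 25 = 3·7 + 4; sub 8 for 7: 3·8 + 4; = 28; G_3 = 28−1 = 27
step 3: 27 = 3·8 + 3; sub 9 for 8: 3·9 + 3; = 30; G_4 = 30−1 = 29
step 4: 29 = 3·9 + 2; sub 10 for 9: 3·10 + 2; = 32; G_5 = 32−1 = 31
step 5: 31 = 3·10 + 1; sub 11 for 10: 3·11 + 1; = 34; G_6 = 34−1 = 33
step 6: 33 = 3·11; sub 12 for 11: 3·12; = 36; G_7 = 36−1 = 35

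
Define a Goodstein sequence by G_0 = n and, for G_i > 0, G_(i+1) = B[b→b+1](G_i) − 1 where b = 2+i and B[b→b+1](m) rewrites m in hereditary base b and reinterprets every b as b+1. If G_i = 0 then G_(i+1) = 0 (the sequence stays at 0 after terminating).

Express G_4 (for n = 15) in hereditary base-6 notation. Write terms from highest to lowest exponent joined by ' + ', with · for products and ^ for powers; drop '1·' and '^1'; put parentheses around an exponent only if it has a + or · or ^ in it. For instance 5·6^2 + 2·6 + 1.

6^(6 + 1) + 6^6 + 1

step 0: 15 = 2^(2 + 1) + 2^2 + 2 + 1; sub 3 for 2: 3^(3 + 1) + 3^3 + 3 + 1; = 112; G_1 = 112−1 = 111
step 1: 111 = 3^(3 + 1) + 3^3 + 3; sub 4 for 3: 4^(4 + 1) + 4^4 + 4; = 1284; G_2 = 1284−1 = 1283
step 2: 1283 = 4^(4 + 1) + 4^4 + 3; sub 5 for 4: 5^(5 + 1) + 5^5 + 3; = 18753; G_3 = 18753−1 = 18752
step 3: 18752 = 5^(5 + 1) + 5^5 + 2; sub 6 for 5: 6^(6 + 1) + 6^6 + 2; = 326594; G_4 = 326594−1 = 326593
step 4: 326593 = 6^(6 + 1) + 6^6 + 1; sub 7 for 6: 7^(7 + 1) + 7^7 + 1; = 6588345; G_5 = 6588345−1 = 6588344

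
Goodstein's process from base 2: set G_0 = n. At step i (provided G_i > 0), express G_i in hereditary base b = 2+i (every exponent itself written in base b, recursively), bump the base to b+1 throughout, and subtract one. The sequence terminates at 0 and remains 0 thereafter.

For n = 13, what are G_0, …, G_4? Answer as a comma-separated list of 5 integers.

13, 108, 1279, 16092, 280711

step 0: 13 = 2^(2 + 1) + 2^2 + 1; sub 3 for 2: 3^(3 + 1) + 3^3 + 1; = 109; G_1 = 109−1 = 108
step 1: 108 = 3^(3 + 1) + 3^3; sub 4 for 3: 4^(4 + 1) + 4^4; = 1280; G_2 = 1280−1 = 1279
step 2: 1279 = 4^(4 + 1) + 3·4^3 + 3·4^2 + 3·4 + 3; sub 5 for 4: 5^(5 + 1) + 3·5^3 + 3·5^2 + 3·5 + 3; = 16093; G_3 = 16093−1 = 16092
step 3: 16092 = 5^(5 + 1) + 3·5^3 + 3·5^2 + 3·5 + 2; sub 6 for 5: 6^(6 + 1) + 3·6^3 + 3·6^2 + 3·6 + 2; = 280712; G_4 = 280712−1 = 280711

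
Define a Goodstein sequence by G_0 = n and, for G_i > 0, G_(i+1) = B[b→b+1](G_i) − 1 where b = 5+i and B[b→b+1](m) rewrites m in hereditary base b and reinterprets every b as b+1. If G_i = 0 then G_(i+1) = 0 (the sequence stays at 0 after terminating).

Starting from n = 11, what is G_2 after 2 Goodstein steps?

base 5: 11 = 2·5 + 1; at 6: 2·6 + 1 = 13; next = 12
base 6: 12 = 2·6; at 7: 2·7 = 14; next = 13

13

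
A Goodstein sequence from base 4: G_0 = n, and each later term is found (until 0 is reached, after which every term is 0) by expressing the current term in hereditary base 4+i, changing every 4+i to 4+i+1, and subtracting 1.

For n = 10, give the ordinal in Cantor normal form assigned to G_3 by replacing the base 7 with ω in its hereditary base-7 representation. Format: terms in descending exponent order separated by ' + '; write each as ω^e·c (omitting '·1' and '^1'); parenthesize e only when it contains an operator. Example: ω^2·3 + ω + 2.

ω + 6

(0) 10|_4 = 2·4 + 2 ↦ 2·5 + 2|_5 = 12 ⇒ 11
(1) 11|_5 = 2·5 + 1 ↦ 2·6 + 1|_6 = 13 ⇒ 12
(2) 12|_6 = 2·6 ↦ 2·7|_7 = 14 ⇒ 13
(3) 13|_7 = 7 + 6 ↦ 8 + 6|_8 = 14 ⇒ 13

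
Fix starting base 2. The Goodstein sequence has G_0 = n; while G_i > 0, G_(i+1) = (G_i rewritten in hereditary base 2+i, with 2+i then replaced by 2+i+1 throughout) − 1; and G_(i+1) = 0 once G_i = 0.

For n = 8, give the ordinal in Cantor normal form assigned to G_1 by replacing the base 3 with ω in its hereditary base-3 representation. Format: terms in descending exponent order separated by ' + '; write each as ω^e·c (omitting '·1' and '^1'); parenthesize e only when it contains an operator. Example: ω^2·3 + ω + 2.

ω^ω·2 + ω^2·2 + ω·2 + 2

base 2: 8 = 2^(2 + 1); at 3: 3^(3 + 1) = 81; next = 80
base 3: 80 = 2·3^3 + 2·3^2 + 2·3 + 2; at 4: 2·4^4 + 2·4^2 + 2·4 + 2 = 554; next = 553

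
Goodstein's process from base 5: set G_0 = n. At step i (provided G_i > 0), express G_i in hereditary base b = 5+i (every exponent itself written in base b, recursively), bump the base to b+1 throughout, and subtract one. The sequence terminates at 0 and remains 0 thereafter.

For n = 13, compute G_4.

(0) 13|_5 = 2·5 + 3 ↦ 2·6 + 3|_6 = 15 ⇒ 14
(1) 14|_6 = 2·6 + 2 ↦ 2·7 + 2|_7 = 16 ⇒ 15
(2) 15|_7 = 2·7 + 1 ↦ 2·8 + 1|_8 = 17 ⇒ 16
(3) 16|_8 = 2·8 ↦ 2·9|_9 = 18 ⇒ 17
(4) 17|_9 = 9 + 8 ↦ 10 + 8|_10 = 18 ⇒ 17

17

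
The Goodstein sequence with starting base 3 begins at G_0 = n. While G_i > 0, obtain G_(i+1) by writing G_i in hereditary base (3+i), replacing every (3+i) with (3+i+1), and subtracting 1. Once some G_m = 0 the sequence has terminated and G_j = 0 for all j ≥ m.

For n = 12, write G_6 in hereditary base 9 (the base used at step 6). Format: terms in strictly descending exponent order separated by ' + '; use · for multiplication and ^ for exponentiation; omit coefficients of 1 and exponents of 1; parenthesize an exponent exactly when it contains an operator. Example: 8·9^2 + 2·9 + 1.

base 3: 12 = 3^2 + 3; at 4: 4^2 + 4 = 20; next = 19
base 4: 19 = 4^2 + 3; at 5: 5^2 + 3 = 28; next = 27
base 5: 27 = 5^2 + 2; at 6: 6^2 + 2 = 38; next = 37
base 6: 37 = 6^2 + 1; at 7: 7^2 + 1 = 50; next = 49
base 7: 49 = 7^2; at 8: 8^2 = 64; next = 63
base 8: 63 = 7·8 + 7; at 9: 7·9 + 7 = 70; next = 69
base 9: 69 = 7·9 + 6; at 10: 7·10 + 6 = 76; next = 75

7·9 + 6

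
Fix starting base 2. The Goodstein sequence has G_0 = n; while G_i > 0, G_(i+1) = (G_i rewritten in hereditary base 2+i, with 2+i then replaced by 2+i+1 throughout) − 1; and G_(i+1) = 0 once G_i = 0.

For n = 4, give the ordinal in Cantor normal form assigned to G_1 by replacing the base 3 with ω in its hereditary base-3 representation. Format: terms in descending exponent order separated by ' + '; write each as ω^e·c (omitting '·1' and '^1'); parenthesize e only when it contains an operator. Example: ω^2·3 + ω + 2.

G_0=4  [base 2] 2^2  →[2↦3]→  3^3 = 27  −1 ⇒ G_1=26
G_1=26  [base 3] 2·3^2 + 2·3 + 2  →[3↦4]→  2·4^2 + 2·4 + 2 = 42  −1 ⇒ G_2=41

ω^2·2 + ω·2 + 2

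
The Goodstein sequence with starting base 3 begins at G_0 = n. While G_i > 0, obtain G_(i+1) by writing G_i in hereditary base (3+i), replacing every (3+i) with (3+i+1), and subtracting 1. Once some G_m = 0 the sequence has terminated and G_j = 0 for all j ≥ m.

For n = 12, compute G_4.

(0) 12|_3 = 3^2 + 3 ↦ 4^2 + 4|_4 = 20 ⇒ 19
(1) 19|_4 = 4^2 + 3 ↦ 5^2 + 3|_5 = 28 ⇒ 27
(2) 27|_5 = 5^2 + 2 ↦ 6^2 + 2|_6 = 38 ⇒ 37
(3) 37|_6 = 6^2 + 1 ↦ 7^2 + 1|_7 = 50 ⇒ 49
(4) 49|_7 = 7^2 ↦ 8^2|_8 = 64 ⇒ 63

49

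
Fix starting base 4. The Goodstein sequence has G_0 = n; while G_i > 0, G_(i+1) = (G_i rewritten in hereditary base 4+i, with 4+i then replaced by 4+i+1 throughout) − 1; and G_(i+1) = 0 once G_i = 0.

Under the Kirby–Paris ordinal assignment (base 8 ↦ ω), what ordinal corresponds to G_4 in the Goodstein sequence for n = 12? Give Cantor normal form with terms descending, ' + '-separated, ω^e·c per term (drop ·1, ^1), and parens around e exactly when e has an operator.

ω·2 + 1

G_0=12  [base 4] 3·4  →[4↦5]→  3·5 = 15  −1 ⇒ G_1=14
G_1=14  [base 5] 2·5 + 4  →[5↦6]→  2·6 + 4 = 16  −1 ⇒ G_2=15
G_2=15  [base 6] 2·6 + 3  →[6↦7]→  2·7 + 3 = 17  −1 ⇒ G_3=16
G_3=16  [base 7] 2·7 + 2  →[7↦8]→  2·8 + 2 = 18  −1 ⇒ G_4=17
G_4=17  [base 8] 2·8 + 1  →[8↦9]→  2·9 + 1 = 19  −1 ⇒ G_5=18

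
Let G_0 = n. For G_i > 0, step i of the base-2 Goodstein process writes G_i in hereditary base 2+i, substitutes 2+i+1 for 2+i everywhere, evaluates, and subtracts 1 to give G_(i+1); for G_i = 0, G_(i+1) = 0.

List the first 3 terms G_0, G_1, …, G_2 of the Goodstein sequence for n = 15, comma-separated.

G_0 = 15. HB_2(15) = 2^(2 + 1) + 2^2 + 2 + 1. Bump = 112. G_1 = 111.
G_1 = 111. HB_3(111) = 3^(3 + 1) + 3^3 + 3. Bump = 1284. G_2 = 1283.

15, 111, 1283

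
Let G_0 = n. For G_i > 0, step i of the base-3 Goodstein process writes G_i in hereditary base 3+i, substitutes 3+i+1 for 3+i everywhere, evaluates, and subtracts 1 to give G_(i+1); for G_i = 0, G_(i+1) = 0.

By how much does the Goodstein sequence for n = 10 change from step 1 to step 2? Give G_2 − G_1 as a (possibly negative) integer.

8

(0) 10|_3 = 3^2 + 1 ↦ 4^2 + 1|_4 = 17 ⇒ 16
(1) 16|_4 = 4^2 ↦ 5^2|_5 = 25 ⇒ 24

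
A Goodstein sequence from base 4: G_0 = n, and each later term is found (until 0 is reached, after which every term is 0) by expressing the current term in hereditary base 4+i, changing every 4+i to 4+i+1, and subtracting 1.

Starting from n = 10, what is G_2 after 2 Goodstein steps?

12

base 4: 10 = 2·4 + 2; at 5: 2·5 + 2 = 12; next = 11
base 5: 11 = 2·5 + 1; at 6: 2·6 + 1 = 13; next = 12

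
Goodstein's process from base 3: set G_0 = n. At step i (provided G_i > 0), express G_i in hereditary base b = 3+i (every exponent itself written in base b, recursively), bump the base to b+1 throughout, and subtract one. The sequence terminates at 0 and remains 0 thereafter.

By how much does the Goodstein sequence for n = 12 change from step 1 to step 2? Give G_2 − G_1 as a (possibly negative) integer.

8

i=0: 12 = 3^2 + 3 (b=3); 3→4: 4^2 + 4 = 20; 20−1 = 19
i=1: 19 = 4^2 + 3 (b=4); 4→5: 5^2 + 3 = 28; 28−1 = 27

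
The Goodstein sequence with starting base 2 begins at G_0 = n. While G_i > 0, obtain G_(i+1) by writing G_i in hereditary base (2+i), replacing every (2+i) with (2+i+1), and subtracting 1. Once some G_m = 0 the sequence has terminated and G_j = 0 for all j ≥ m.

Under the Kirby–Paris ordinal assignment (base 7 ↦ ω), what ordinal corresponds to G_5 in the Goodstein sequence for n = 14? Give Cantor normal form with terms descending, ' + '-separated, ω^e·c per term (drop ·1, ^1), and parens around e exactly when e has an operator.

i=0: 14 = 2^(2 + 1) + 2^2 + 2 (b=2); 2→3: 3^(3 + 1) + 3^3 + 3 = 111; 111−1 = 110
i=1: 110 = 3^(3 + 1) + 3^3 + 2 (b=3); 3→4: 4^(4 + 1) + 4^4 + 2 = 1282; 1282−1 = 1281
i=2: 1281 = 4^(4 + 1) + 4^4 + 1 (b=4); 4→5: 5^(5 + 1) + 5^5 + 1 = 18751; 18751−1 = 18750
i=3: 18750 = 5^(5 + 1) + 5^5 (b=5); 5→6: 6^(6 + 1) + 6^6 = 326592; 326592−1 = 326591
i=4: 326591 = 6^(6 + 1) + 5·6^5 + 5·6^4 + 5·6^3 + 5·6^2 + 5·6 + 5 (b=6); 6→7: 7^(7 + 1) + 5·7^5 + 5·7^4 + 5·7^3 + 5·7^2 + 5·7 + 5 = 5862841; 5862841−1 = 5862840
i=5: 5862840 = 7^(7 + 1) + 5·7^5 + 5·7^4 + 5·7^3 + 5·7^2 + 5·7 + 4 (b=7); 7→8: 8^(8 + 1) + 5·8^5 + 5·8^4 + 5·8^3 + 5·8^2 + 5·8 + 4 = 134404972; 134404972−1 = 134404971

ω^(ω + 1) + ω^5·5 + ω^4·5 + ω^3·5 + ω^2·5 + ω·5 + 4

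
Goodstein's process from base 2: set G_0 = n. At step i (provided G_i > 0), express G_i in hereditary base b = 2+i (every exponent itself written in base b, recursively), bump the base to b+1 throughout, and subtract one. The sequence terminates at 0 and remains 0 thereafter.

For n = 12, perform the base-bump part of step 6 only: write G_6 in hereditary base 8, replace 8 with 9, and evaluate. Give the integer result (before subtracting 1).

3486784575

G_0=12  [base 2] 2^(2 + 1) + 2^2  →[2↦3]→  3^(3 + 1) + 3^3 = 108  −1 ⇒ G_1=107
G_1=107  [base 3] 3^(3 + 1) + 2·3^2 + 2·3 + 2  →[3↦4]→  4^(4 + 1) + 2·4^2 + 2·4 + 2 = 1066  −1 ⇒ G_2=1065
G_2=1065  [base 4] 4^(4 + 1) + 2·4^2 + 2·4 + 1  →[4↦5]→  5^(5 + 1) + 2·5^2 + 2·5 + 1 = 15686  −1 ⇒ G_3=15685
G_3=15685  [base 5] 5^(5 + 1) + 2·5^2 + 2·5  →[5↦6]→  6^(6 + 1) + 2·6^2 + 2·6 = 280020  −1 ⇒ G_4=280019
G_4=280019  [base 6] 6^(6 + 1) + 2·6^2 + 6 + 5  →[6↦7]→  7^(7 + 1) + 2·7^2 + 7 + 5 = 5764911  −1 ⇒ G_5=5764910
G_5=5764910  [base 7] 7^(7 + 1) + 2·7^2 + 7 + 4  →[7↦8]→  8^(8 + 1) + 2·8^2 + 8 + 4 = 134217868  −1 ⇒ G_6=134217867
G_6=134217867  [base 8] 8^(8 + 1) + 2·8^2 + 8 + 3  →[8↦9]→  9^(9 + 1) + 2·9^2 + 9 + 3 = 3486784575  −1 ⇒ G_7=3486784574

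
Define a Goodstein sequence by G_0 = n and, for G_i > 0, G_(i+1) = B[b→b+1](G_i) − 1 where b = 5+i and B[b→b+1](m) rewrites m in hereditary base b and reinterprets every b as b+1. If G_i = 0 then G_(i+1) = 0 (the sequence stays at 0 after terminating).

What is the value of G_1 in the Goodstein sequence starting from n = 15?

step 0: 15 = 3·5; sub 6 for 5: 3·6; = 18; G_1 = 18−1 = 17
step 1: 17 = 2·6 + 5; sub 7 for 6: 2·7 + 5; = 19; G_2 = 19−1 = 18

17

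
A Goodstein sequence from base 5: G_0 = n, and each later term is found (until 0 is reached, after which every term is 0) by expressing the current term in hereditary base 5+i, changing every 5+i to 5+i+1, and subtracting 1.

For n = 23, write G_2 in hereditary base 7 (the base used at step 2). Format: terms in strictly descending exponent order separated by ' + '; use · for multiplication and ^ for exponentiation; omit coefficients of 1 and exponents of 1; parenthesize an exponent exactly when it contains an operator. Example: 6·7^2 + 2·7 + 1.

4·7 + 1

[0] 23 ≡ 4·5 + 3 (base 5). Lift 6: 27. −1: 26.
[1] 26 ≡ 4·6 + 2 (base 6). Lift 7: 30. −1: 29.
[2] 29 ≡ 4·7 + 1 (base 7). Lift 8: 33. −1: 32.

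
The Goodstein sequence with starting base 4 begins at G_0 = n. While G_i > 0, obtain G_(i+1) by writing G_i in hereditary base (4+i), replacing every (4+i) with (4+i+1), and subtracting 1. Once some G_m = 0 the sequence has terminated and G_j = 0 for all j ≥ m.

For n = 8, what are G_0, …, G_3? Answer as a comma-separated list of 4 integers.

(0) 8|_4 = 2·4 ↦ 2·5|_5 = 10 ⇒ 9
(1) 9|_5 = 5 + 4 ↦ 6 + 4|_6 = 10 ⇒ 9
(2) 9|_6 = 6 + 3 ↦ 7 + 3|_7 = 10 ⇒ 9

8, 9, 9, 9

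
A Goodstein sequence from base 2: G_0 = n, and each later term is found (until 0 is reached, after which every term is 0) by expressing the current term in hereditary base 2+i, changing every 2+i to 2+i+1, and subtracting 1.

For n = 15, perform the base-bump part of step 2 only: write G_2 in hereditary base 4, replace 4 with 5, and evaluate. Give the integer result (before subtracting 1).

18753

(0) 15|_2 = 2^(2 + 1) + 2^2 + 2 + 1 ↦ 3^(3 + 1) + 3^3 + 3 + 1|_3 = 112 ⇒ 111
(1) 111|_3 = 3^(3 + 1) + 3^3 + 3 ↦ 4^(4 + 1) + 4^4 + 4|_4 = 1284 ⇒ 1283
(2) 1283|_4 = 4^(4 + 1) + 4^4 + 3 ↦ 5^(5 + 1) + 5^5 + 3|_5 = 18753 ⇒ 18752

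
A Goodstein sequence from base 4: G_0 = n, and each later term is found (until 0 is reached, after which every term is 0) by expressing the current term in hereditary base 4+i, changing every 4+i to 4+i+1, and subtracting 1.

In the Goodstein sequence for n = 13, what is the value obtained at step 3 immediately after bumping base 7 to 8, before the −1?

20

i=0: 13 = 3·4 + 1 (b=4); 4→5: 3·5 + 1 = 16; 16−1 = 15
i=1: 15 = 3·5 (b=5); 5→6: 3·6 = 18; 18−1 = 17
i=2: 17 = 2·6 + 5 (b=6); 6→7: 2·7 + 5 = 19; 19−1 = 18
i=3: 18 = 2·7 + 4 (b=7); 7→8: 2·8 + 4 = 20; 20−1 = 19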